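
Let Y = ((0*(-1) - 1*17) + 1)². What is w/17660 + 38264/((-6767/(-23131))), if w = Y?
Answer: 3907648871448/29876305 ≈ 1.3079e+5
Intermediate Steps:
Y = 256 (Y = ((0 - 17) + 1)² = (-17 + 1)² = (-16)² = 256)
w = 256
w/17660 + 38264/((-6767/(-23131))) = 256/17660 + 38264/((-6767/(-23131))) = 256*(1/17660) + 38264/((-6767*(-1/23131))) = 64/4415 + 38264/(6767/23131) = 64/4415 + 38264*(23131/6767) = 64/4415 + 885084584/6767 = 3907648871448/29876305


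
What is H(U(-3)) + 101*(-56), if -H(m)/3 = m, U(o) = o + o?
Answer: -5638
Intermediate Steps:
U(o) = 2*o
H(m) = -3*m
H(U(-3)) + 101*(-56) = -6*(-3) + 101*(-56) = -3*(-6) - 5656 = 18 - 5656 = -5638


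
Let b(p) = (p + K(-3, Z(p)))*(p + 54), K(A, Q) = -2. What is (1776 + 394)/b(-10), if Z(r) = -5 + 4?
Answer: -1085/264 ≈ -4.1098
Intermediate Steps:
Z(r) = -1
b(p) = (-2 + p)*(54 + p) (b(p) = (p - 2)*(p + 54) = (-2 + p)*(54 + p))
(1776 + 394)/b(-10) = (1776 + 394)/(-108 + (-10)**2 + 52*(-10)) = 2170/(-108 + 100 - 520) = 2170/(-528) = 2170*(-1/528) = -1085/264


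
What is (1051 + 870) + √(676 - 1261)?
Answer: 1921 + 3*I*√65 ≈ 1921.0 + 24.187*I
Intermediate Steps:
(1051 + 870) + √(676 - 1261) = 1921 + √(-585) = 1921 + 3*I*√65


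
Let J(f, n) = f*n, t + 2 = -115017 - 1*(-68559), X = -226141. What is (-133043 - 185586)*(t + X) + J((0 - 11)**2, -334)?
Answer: 86858543615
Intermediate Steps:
t = -46460 (t = -2 + (-115017 - 1*(-68559)) = -2 + (-115017 + 68559) = -2 - 46458 = -46460)
(-133043 - 185586)*(t + X) + J((0 - 11)**2, -334) = (-133043 - 185586)*(-46460 - 226141) + (0 - 11)**2*(-334) = -318629*(-272601) + (-11)**2*(-334) = 86858584029 + 121*(-334) = 86858584029 - 40414 = 86858543615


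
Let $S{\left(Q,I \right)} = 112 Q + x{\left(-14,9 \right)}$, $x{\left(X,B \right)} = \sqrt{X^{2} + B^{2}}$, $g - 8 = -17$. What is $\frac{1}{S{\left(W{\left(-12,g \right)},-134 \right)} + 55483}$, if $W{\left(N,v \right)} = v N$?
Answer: $\frac{67579}{4566920964} - \frac{\sqrt{277}}{4566920964} \approx 1.4794 \cdot 10^{-5}$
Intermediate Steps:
$g = -9$ ($g = 8 - 17 = -9$)
$W{\left(N,v \right)} = N v$
$x{\left(X,B \right)} = \sqrt{B^{2} + X^{2}}$
$S{\left(Q,I \right)} = \sqrt{277} + 112 Q$ ($S{\left(Q,I \right)} = 112 Q + \sqrt{9^{2} + \left(-14\right)^{2}} = 112 Q + \sqrt{81 + 196} = 112 Q + \sqrt{277} = \sqrt{277} + 112 Q$)
$\frac{1}{S{\left(W{\left(-12,g \right)},-134 \right)} + 55483} = \frac{1}{\left(\sqrt{277} + 112 \left(\left(-12\right) \left(-9\right)\right)\right) + 55483} = \frac{1}{\left(\sqrt{277} + 112 \cdot 108\right) + 55483} = \frac{1}{\left(\sqrt{277} + 12096\right) + 55483} = \frac{1}{\left(12096 + \sqrt{277}\right) + 55483} = \frac{1}{67579 + \sqrt{277}}$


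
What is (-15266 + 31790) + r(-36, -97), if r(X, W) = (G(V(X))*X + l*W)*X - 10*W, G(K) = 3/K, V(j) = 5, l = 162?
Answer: 2919878/5 ≈ 5.8398e+5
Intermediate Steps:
r(X, W) = -10*W + X*(162*W + 3*X/5) (r(X, W) = ((3/5)*X + 162*W)*X - 10*W = ((3*(⅕))*X + 162*W)*X - 10*W = (3*X/5 + 162*W)*X - 10*W = (162*W + 3*X/5)*X - 10*W = X*(162*W + 3*X/5) - 10*W = -10*W + X*(162*W + 3*X/5))
(-15266 + 31790) + r(-36, -97) = (-15266 + 31790) + (-10*(-97) + (⅗)*(-36)² + 162*(-97)*(-36)) = 16524 + (970 + (⅗)*1296 + 565704) = 16524 + (970 + 3888/5 + 565704) = 16524 + 2837258/5 = 2919878/5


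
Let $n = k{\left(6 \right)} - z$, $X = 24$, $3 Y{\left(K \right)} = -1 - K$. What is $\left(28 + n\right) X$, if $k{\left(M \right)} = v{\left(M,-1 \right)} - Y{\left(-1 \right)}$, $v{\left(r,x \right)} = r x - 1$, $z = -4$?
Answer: $600$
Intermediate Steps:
$v{\left(r,x \right)} = -1 + r x$
$Y{\left(K \right)} = - \frac{1}{3} - \frac{K}{3}$ ($Y{\left(K \right)} = \frac{-1 - K}{3} = - \frac{1}{3} - \frac{K}{3}$)
$k{\left(M \right)} = -1 - M$ ($k{\left(M \right)} = \left(-1 + M \left(-1\right)\right) - \left(- \frac{1}{3} - - \frac{1}{3}\right) = \left(-1 - M\right) - \left(- \frac{1}{3} + \frac{1}{3}\right) = \left(-1 - M\right) - 0 = \left(-1 - M\right) + 0 = -1 - M$)
$n = -3$ ($n = \left(-1 - 6\right) - -4 = \left(-1 - 6\right) + 4 = -7 + 4 = -3$)
$\left(28 + n\right) X = \left(28 - 3\right) 24 = 25 \cdot 24 = 600$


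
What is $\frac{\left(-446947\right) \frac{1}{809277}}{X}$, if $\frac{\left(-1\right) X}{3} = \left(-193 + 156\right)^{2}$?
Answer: $\frac{446947}{3323700639} \approx 0.00013447$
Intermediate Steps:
$X = -4107$ ($X = - 3 \left(-193 + 156\right)^{2} = - 3 \left(-37\right)^{2} = \left(-3\right) 1369 = -4107$)
$\frac{\left(-446947\right) \frac{1}{809277}}{X} = \frac{\left(-446947\right) \frac{1}{809277}}{-4107} = \left(-446947\right) \frac{1}{809277} \left(- \frac{1}{4107}\right) = \left(- \frac{446947}{809277}\right) \left(- \frac{1}{4107}\right) = \frac{446947}{3323700639}$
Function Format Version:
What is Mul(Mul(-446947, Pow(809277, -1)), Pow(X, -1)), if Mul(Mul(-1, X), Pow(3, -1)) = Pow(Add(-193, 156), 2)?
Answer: Rational(446947, 3323700639) ≈ 0.00013447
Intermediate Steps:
X = -4107 (X = Mul(-3, Pow(Add(-193, 156), 2)) = Mul(-3, Pow(-37, 2)) = Mul(-3, 1369) = -4107)
Mul(Mul(-446947, Pow(809277, -1)), Pow(X, -1)) = Mul(Mul(-446947, Pow(809277, -1)), Pow(-4107, -1)) = Mul(Mul(-446947, Rational(1, 809277)), Rational(-1, 4107)) = Mul(Rational(-446947, 809277), Rational(-1, 4107)) = Rational(446947, 3323700639)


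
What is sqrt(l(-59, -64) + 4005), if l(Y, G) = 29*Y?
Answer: sqrt(2294) ≈ 47.896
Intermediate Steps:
sqrt(l(-59, -64) + 4005) = sqrt(29*(-59) + 4005) = sqrt(-1711 + 4005) = sqrt(2294)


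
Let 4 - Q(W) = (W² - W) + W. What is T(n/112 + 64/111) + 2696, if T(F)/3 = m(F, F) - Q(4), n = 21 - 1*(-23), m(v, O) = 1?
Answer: 2735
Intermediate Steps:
Q(W) = 4 - W² (Q(W) = 4 - ((W² - W) + W) = 4 - W²)
n = 44 (n = 21 + 23 = 44)
T(F) = 39 (T(F) = 3*(1 - (4 - 1*4²)) = 3*(1 - (4 - 1*16)) = 3*(1 - (4 - 16)) = 3*(1 - 1*(-12)) = 3*(1 + 12) = 3*13 = 39)
T(n/112 + 64/111) + 2696 = 39 + 2696 = 2735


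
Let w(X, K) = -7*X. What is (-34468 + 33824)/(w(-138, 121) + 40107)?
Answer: -644/41073 ≈ -0.015679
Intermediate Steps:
(-34468 + 33824)/(w(-138, 121) + 40107) = (-34468 + 33824)/(-7*(-138) + 40107) = -644/(966 + 40107) = -644/41073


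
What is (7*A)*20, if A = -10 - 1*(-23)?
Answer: 1820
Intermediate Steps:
A = 13 (A = -10 + 23 = 13)
(7*A)*20 = (7*13)*20 = 91*20 = 1820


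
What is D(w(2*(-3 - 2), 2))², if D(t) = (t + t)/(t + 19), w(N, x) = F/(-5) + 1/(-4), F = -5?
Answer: 36/6241 ≈ 0.0057683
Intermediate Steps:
w(N, x) = ¾ (w(N, x) = -5/(-5) + 1/(-4) = -5*(-⅕) + 1*(-¼) = 1 - ¼ = ¾)
D(t) = 2*t/(19 + t) (D(t) = (2*t)/(19 + t) = 2*t/(19 + t))
D(w(2*(-3 - 2), 2))² = (2*(¾)/(19 + ¾))² = (2*(¾)/(79/4))² = (2*(¾)*(4/79))² = (6/79)² = 36/6241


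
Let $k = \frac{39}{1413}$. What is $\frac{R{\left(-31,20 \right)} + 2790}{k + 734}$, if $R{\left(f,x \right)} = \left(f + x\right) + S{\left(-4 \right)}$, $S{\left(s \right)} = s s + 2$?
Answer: $\frac{1317387}{345727} \approx 3.8105$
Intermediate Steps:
$S{\left(s \right)} = 2 + s^{2}$ ($S{\left(s \right)} = s^{2} + 2 = 2 + s^{2}$)
$R{\left(f,x \right)} = 18 + f + x$ ($R{\left(f,x \right)} = \left(f + x\right) + \left(2 + \left(-4\right)^{2}\right) = \left(f + x\right) + \left(2 + 16\right) = \left(f + x\right) + 18 = 18 + f + x$)
$k = \frac{13}{471}$ ($k = 39 \cdot \frac{1}{1413} = \frac{13}{471} \approx 0.027601$)
$\frac{R{\left(-31,20 \right)} + 2790}{k + 734} = \frac{\left(18 - 31 + 20\right) + 2790}{\frac{13}{471} + 734} = \frac{7 + 2790}{\frac{345727}{471}} = 2797 \cdot \frac{471}{345727} = \frac{1317387}{345727}$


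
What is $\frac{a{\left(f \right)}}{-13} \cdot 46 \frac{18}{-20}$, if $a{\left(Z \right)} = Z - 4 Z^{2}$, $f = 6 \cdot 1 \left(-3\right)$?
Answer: $- \frac{271998}{65} \approx -4184.6$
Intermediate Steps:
$f = -18$ ($f = 6 \left(-3\right) = -18$)
$a{\left(Z \right)} = Z - 4 Z^{2}$
$\frac{a{\left(f \right)}}{-13} \cdot 46 \frac{18}{-20} = \frac{\left(-18\right) \left(1 - -72\right)}{-13} \cdot 46 \frac{18}{-20} = - 18 \left(1 + 72\right) \left(- \frac{1}{13}\right) 46 \cdot 18 \left(- \frac{1}{20}\right) = \left(-18\right) 73 \left(- \frac{1}{13}\right) 46 \left(- \frac{9}{10}\right) = \left(-1314\right) \left(- \frac{1}{13}\right) 46 \left(- \frac{9}{10}\right) = \frac{1314}{13} \cdot 46 \left(- \frac{9}{10}\right) = \frac{60444}{13} \left(- \frac{9}{10}\right) = - \frac{271998}{65}$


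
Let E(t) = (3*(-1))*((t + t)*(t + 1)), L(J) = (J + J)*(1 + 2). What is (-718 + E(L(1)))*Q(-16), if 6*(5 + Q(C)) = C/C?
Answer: 14065/3 ≈ 4688.3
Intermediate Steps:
Q(C) = -29/6 (Q(C) = -5 + (C/C)/6 = -5 + (⅙)*1 = -5 + ⅙ = -29/6)
L(J) = 6*J (L(J) = (2*J)*3 = 6*J)
E(t) = -6*t*(1 + t) (E(t) = -3*2*t*(1 + t) = -6*t*(1 + t))
(-718 + E(L(1)))*Q(-16) = (-718 - 6*6*1*(1 + 6*1))*(-29/6) = (-718 - 6*6*(1 + 6))*(-29/6) = (-718 - 6*6*7)*(-29/6) = (-718 - 252)*(-29/6) = -970*(-29/6) = 14065/3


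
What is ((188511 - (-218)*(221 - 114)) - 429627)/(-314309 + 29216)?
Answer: 217790/285093 ≈ 0.76393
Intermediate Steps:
((188511 - (-218)*(221 - 114)) - 429627)/(-314309 + 29216) = ((188511 - (-218)*107) - 429627)/(-285093) = ((188511 - 1*(-23326)) - 429627)*(-1/285093) = ((188511 + 23326) - 429627)*(-1/285093) = (211837 - 429627)*(-1/285093) = -217790*(-1/285093) = 217790/285093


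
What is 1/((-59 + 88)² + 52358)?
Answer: 1/53199 ≈ 1.8797e-5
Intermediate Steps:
1/((-59 + 88)² + 52358) = 1/(29² + 52358) = 1/(841 + 52358) = 1/53199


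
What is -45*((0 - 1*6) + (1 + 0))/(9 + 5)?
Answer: 225/14 ≈ 16.071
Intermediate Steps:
-45*((0 - 1*6) + (1 + 0))/(9 + 5) = -45*((0 - 6) + 1)/14 = -45*(-6 + 1)/14 = -(-225)/14 = -45*(-5/14) = 225/14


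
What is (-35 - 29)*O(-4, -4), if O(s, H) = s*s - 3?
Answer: -832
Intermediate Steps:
O(s, H) = -3 + s² (O(s, H) = s² - 3 = -3 + s²)
(-35 - 29)*O(-4, -4) = (-35 - 29)*(-3 + (-4)²) = -64*(-3 + 16) = -64*13 = -832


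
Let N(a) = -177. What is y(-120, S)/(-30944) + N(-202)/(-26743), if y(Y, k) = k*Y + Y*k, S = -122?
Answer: -24298686/25860481 ≈ -0.93961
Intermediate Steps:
y(Y, k) = 2*Y*k (y(Y, k) = Y*k + Y*k = 2*Y*k)
y(-120, S)/(-30944) + N(-202)/(-26743) = (2*(-120)*(-122))/(-30944) - 177/(-26743) = 29280*(-1/30944) - 177*(-1/26743) = -915/967 + 177/26743 = -24298686/25860481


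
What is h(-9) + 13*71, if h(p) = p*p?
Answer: 1004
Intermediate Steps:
h(p) = p**2
h(-9) + 13*71 = (-9)**2 + 13*71 = 81 + 923 = 1004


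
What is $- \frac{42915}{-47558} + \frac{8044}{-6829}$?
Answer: $- \frac{89490017}{324773582} \approx -0.27555$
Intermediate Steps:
$- \frac{42915}{-47558} + \frac{8044}{-6829} = \left(-42915\right) \left(- \frac{1}{47558}\right) + 8044 \left(- \frac{1}{6829}\right) = \frac{42915}{47558} - \frac{8044}{6829} = - \frac{89490017}{324773582}$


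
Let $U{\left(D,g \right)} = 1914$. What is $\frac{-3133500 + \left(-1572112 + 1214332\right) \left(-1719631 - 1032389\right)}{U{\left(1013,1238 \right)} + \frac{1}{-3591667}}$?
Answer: $\frac{3536407702247360700}{6874450637} \approx 5.1443 \cdot 10^{8}$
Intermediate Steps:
$\frac{-3133500 + \left(-1572112 + 1214332\right) \left(-1719631 - 1032389\right)}{U{\left(1013,1238 \right)} + \frac{1}{-3591667}} = \frac{-3133500 + \left(-1572112 + 1214332\right) \left(-1719631 - 1032389\right)}{1914 + \frac{1}{-3591667}} = \frac{-3133500 - -984617715600}{1914 - \frac{1}{3591667}} = \frac{-3133500 + 984617715600}{\frac{6874450637}{3591667}} = 984614582100 \cdot \frac{3591667}{6874450637} = \frac{3536407702247360700}{6874450637}$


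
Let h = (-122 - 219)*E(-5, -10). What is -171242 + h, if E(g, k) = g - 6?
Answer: -167491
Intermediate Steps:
E(g, k) = -6 + g
h = 3751 (h = (-122 - 219)*(-6 - 5) = -341*(-11) = 3751)
-171242 + h = -171242 + 3751 = -167491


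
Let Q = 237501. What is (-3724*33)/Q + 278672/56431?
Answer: 1795453340/406133907 ≈ 4.4208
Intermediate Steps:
(-3724*33)/Q + 278672/56431 = -3724*33/237501 + 278672/56431 = -122892*1/237501 + 278672*(1/56431) = -3724/7197 + 278672/56431 = 1795453340/406133907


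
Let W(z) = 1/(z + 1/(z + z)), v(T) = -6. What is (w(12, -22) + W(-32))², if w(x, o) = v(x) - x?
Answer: 1365006916/4198401 ≈ 325.13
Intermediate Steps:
W(z) = 1/(z + 1/(2*z))
w(x, o) = -6 - x
(w(12, -22) + W(-32))² = ((-6 - 1*12) + 2*(-32)/(1 + 2*(-32)²))² = ((-6 - 12) + 2*(-32)/(1 + 2*1024))² = (-18 + 2*(-32)/(1 + 2048))² = (-18 + 2*(-32)/2049)² = (-18 + 2*(-32)*(1/2049))² = (-18 - 64/2049)² = (-36946/2049)² = 1365006916/4198401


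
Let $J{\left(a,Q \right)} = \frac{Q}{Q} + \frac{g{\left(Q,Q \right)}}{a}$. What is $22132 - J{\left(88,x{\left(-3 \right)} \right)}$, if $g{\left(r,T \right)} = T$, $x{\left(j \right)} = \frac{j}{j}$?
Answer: $\frac{1947527}{88} \approx 22131.0$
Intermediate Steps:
$x{\left(j \right)} = 1$
$J{\left(a,Q \right)} = 1 + \frac{Q}{a}$ ($J{\left(a,Q \right)} = \frac{Q}{Q} + \frac{Q}{a} = 1 + \frac{Q}{a}$)
$22132 - J{\left(88,x{\left(-3 \right)} \right)} = 22132 - \frac{1 + 88}{88} = 22132 - \frac{1}{88} \cdot 89 = 22132 - \frac{89}{88} = \frac{1947527}{88}$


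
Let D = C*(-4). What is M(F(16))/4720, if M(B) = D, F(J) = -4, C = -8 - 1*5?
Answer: 13/1180 ≈ 0.011017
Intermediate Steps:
C = -13 (C = -8 - 5 = -13)
D = 52 (D = -13*(-4) = 52)
M(B) = 52
M(F(16))/4720 = 52/4720 = 52*(1/4720) = 13/1180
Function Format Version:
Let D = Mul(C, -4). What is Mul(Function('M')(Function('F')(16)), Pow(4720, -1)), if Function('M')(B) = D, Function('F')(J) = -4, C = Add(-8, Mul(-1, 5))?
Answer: Rational(13, 1180) ≈ 0.011017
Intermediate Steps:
C = -13 (C = Add(-8, -5) = -13)
D = 52 (D = Mul(-13, -4) = 52)
Function('M')(B) = 52
Mul(Function('M')(Function('F')(16)), Pow(4720, -1)) = Mul(52, Pow(4720, -1)) = Mul(52, Rational(1, 4720)) = Rational(13, 1180)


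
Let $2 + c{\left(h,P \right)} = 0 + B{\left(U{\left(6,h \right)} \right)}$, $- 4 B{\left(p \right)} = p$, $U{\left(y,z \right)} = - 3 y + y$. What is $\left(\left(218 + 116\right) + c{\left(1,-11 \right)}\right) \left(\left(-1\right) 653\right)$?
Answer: $-218755$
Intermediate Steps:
$U{\left(y,z \right)} = - 2 y$
$B{\left(p \right)} = - \frac{p}{4}$
$c{\left(h,P \right)} = 1$ ($c{\left(h,P \right)} = -2 + \left(0 - \frac{\left(-2\right) 6}{4}\right) = -2 + \left(0 - -3\right) = -2 + \left(0 + 3\right) = -2 + 3 = 1$)
$\left(\left(218 + 116\right) + c{\left(1,-11 \right)}\right) \left(\left(-1\right) 653\right) = \left(\left(218 + 116\right) + 1\right) \left(\left(-1\right) 653\right) = \left(334 + 1\right) \left(-653\right) = 335 \left(-653\right) = -218755$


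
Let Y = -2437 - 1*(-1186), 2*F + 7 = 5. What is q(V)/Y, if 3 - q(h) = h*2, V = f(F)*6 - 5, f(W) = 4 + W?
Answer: 23/1251 ≈ 0.018385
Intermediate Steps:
F = -1 (F = -7/2 + (½)*5 = -7/2 + 5/2 = -1)
V = 13 (V = (4 - 1)*6 - 5 = 3*6 - 5 = 18 - 5 = 13)
q(h) = 3 - 2*h (q(h) = 3 - h*2 = 3 - 2*h)
Y = -1251 (Y = -2437 + 1186 = -1251)
q(V)/Y = (3 - 2*13)/(-1251) = (3 - 26)*(-1/1251) = -23*(-1/1251) = 23/1251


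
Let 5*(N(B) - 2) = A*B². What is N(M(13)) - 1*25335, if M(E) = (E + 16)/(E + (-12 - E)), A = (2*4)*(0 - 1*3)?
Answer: -760831/30 ≈ -25361.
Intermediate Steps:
A = -24 (A = 8*(0 - 3) = 8*(-3) = -24)
M(E) = -4/3 - E/12 (M(E) = (16 + E)/(-12) = (16 + E)*(-1/12) = -4/3 - E/12)
N(B) = 2 - 24*B²/5 (N(B) = 2 + (-24*B²)/5 = 2 - 24*B²/5)
N(M(13)) - 1*25335 = (2 - 24*(-4/3 - 1/12*13)²/5) - 1*25335 = (2 - 24*(-4/3 - 13/12)²/5) - 25335 = (2 - 24*(-29/12)²/5) - 25335 = (2 - 24/5*841/144) - 25335 = (2 - 841/30) - 25335 = -781/30 - 25335 = -760831/30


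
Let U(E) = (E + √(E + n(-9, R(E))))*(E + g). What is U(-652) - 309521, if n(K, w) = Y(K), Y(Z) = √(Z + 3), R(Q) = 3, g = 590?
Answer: -269097 - 62*√(-652 + I*√6) ≈ -2.691e+5 - 1583.1*I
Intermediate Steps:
Y(Z) = √(3 + Z)
n(K, w) = √(3 + K)
U(E) = (590 + E)*(E + √(E + I*√6)) (U(E) = (E + √(E + √(3 - 9)))*(E + 590) = (E + √(E + √(-6)))*(590 + E) = (E + √(E + I*√6))*(590 + E) = (590 + E)*(E + √(E + I*√6)))
U(-652) - 309521 = ((-652)² + 590*(-652) + 590*√(-652 + I*√6) - 652*√(-652 + I*√6)) - 309521 = (425104 - 384680 + 590*√(-652 + I*√6) - 652*√(-652 + I*√6)) - 309521 = (40424 - 62*√(-652 + I*√6)) - 309521 = -269097 - 62*√(-652 + I*√6)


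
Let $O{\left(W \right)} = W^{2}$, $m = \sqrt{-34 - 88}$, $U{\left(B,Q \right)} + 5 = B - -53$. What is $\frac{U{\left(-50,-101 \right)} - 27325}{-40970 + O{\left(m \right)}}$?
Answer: $\frac{27327}{41092} \approx 0.66502$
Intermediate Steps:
$U{\left(B,Q \right)} = 48 + B$ ($U{\left(B,Q \right)} = -5 + \left(B - -53\right) = -5 + \left(B + 53\right) = -5 + \left(53 + B\right) = 48 + B$)
$m = i \sqrt{122}$ ($m = \sqrt{-122} = i \sqrt{122} \approx 11.045 i$)
$\frac{U{\left(-50,-101 \right)} - 27325}{-40970 + O{\left(m \right)}} = \frac{\left(48 - 50\right) - 27325}{-40970 + \left(i \sqrt{122}\right)^{2}} = \frac{-2 - 27325}{-40970 - 122} = - \frac{27327}{-41092} = \left(-27327\right) \left(- \frac{1}{41092}\right) = \frac{27327}{41092}$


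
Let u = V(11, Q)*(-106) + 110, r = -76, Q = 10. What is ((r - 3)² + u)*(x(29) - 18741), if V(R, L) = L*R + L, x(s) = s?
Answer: 119176728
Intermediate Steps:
V(R, L) = L + L*R
u = -12610 (u = (10*(1 + 11))*(-106) + 110 = (10*12)*(-106) + 110 = 120*(-106) + 110 = -12720 + 110 = -12610)
((r - 3)² + u)*(x(29) - 18741) = ((-76 - 3)² - 12610)*(29 - 18741) = ((-79)² - 12610)*(-18712) = (6241 - 12610)*(-18712) = -6369*(-18712) = 119176728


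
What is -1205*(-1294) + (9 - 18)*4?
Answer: 1559234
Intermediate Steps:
-1205*(-1294) + (9 - 18)*4 = 1559270 - 9*4 = 1559270 - 36 = 1559234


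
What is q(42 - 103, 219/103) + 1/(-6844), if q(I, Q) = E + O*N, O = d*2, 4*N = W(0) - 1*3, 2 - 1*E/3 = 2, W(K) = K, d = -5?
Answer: 51329/6844 ≈ 7.4999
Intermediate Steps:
E = 0 (E = 6 - 3*2 = 6 - 6 = 0)
N = -¾ (N = (0 - 1*3)/4 = (0 - 3)/4 = (¼)*(-3) = -¾ ≈ -0.75000)
O = -10 (O = -5*2 = -10)
q(I, Q) = 15/2 (q(I, Q) = 0 - 10*(-¾) = 0 + 15/2 = 15/2)
q(42 - 103, 219/103) + 1/(-6844) = 15/2 + 1/(-6844) = 15/2 - 1/6844 = 51329/6844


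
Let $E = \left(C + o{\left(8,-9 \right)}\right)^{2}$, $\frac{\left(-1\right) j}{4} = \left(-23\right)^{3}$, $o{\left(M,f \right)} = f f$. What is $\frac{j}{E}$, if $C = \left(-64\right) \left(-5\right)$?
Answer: $\frac{48668}{160801} \approx 0.30266$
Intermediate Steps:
$o{\left(M,f \right)} = f^{2}$
$C = 320$
$j = 48668$ ($j = - 4 \left(-23\right)^{3} = \left(-4\right) \left(-12167\right) = 48668$)
$E = 160801$ ($E = \left(320 + \left(-9\right)^{2}\right)^{2} = \left(320 + 81\right)^{2} = 401^{2} = 160801$)
$\frac{j}{E} = \frac{48668}{160801}$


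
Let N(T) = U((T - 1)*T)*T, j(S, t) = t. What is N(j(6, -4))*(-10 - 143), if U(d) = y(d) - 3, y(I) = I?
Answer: 10404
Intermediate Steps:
U(d) = -3 + d (U(d) = d - 3 = -3 + d)
N(T) = T*(-3 + T*(-1 + T)) (N(T) = (-3 + (T - 1)*T)*T = (-3 + (-1 + T)*T)*T = (-3 + T*(-1 + T))*T = T*(-3 + T*(-1 + T)))
N(j(6, -4))*(-10 - 143) = (-4*(-3 - 4*(-1 - 4)))*(-10 - 143) = -4*(-3 - 4*(-5))*(-153) = -4*(-3 + 20)*(-153) = -4*17*(-153) = -68*(-153) = 10404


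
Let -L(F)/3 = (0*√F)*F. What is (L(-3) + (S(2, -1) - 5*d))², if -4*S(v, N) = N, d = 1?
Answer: 361/16 ≈ 22.563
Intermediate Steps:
S(v, N) = -N/4
L(F) = 0 (L(F) = -3*0*√F*F = -0*F = -3*0 = 0)
(L(-3) + (S(2, -1) - 5*d))² = (0 + (-¼*(-1) - 5*1))² = (0 + (¼ - 5))² = (0 - 19/4)² = (-19/4)² = 361/16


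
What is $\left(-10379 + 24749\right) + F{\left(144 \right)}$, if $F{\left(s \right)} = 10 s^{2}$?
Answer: $221730$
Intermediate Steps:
$\left(-10379 + 24749\right) + F{\left(144 \right)} = \left(-10379 + 24749\right) + 10 \cdot 144^{2} = 14370 + 10 \cdot 20736 = 14370 + 207360 = 221730$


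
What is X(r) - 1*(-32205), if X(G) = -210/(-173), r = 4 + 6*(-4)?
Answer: 5571675/173 ≈ 32206.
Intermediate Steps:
r = -20 (r = 4 - 24 = -20)
X(G) = 210/173 (X(G) = -210*(-1/173) = 210/173)
X(r) - 1*(-32205) = 210/173 - 1*(-32205) = 210/173 + 32205 = 5571675/173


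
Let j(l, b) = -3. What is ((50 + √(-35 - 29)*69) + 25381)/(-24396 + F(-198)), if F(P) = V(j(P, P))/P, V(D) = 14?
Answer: -2517669/2415211 - 54648*I/2415211 ≈ -1.0424 - 0.022627*I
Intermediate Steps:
F(P) = 14/P
((50 + √(-35 - 29)*69) + 25381)/(-24396 + F(-198)) = ((50 + √(-35 - 29)*69) + 25381)/(-24396 + 14/(-198)) = ((50 + √(-64)*69) + 25381)/(-24396 + 14*(-1/198)) = ((50 + (8*I)*69) + 25381)/(-24396 - 7/99) = ((50 + 552*I) + 25381)/(-2415211/99) = (25431 + 552*I)*(-99/2415211) = -2517669/2415211 - 54648*I/2415211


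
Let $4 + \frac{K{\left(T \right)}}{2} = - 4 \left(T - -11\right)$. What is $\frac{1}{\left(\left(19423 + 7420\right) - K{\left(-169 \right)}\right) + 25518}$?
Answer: $\frac{1}{51105} \approx 1.9568 \cdot 10^{-5}$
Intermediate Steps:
$K{\left(T \right)} = -96 - 8 T$ ($K{\left(T \right)} = -8 + 2 \left(- 4 \left(T - -11\right)\right) = -8 + 2 \left(- 4 \left(T + 11\right)\right) = -8 + 2 \left(- 4 \left(11 + T\right)\right) = -8 + 2 \left(-44 - 4 T\right) = -8 - \left(88 + 8 T\right) = -96 - 8 T$)
$\frac{1}{\left(\left(19423 + 7420\right) - K{\left(-169 \right)}\right) + 25518} = \frac{1}{\left(\left(19423 + 7420\right) - \left(-96 - -1352\right)\right) + 25518} = \frac{1}{\left(26843 - \left(-96 + 1352\right)\right) + 25518} = \frac{1}{\left(26843 - 1256\right) + 25518} = \frac{1}{25587 + 25518} = \frac{1}{51105}$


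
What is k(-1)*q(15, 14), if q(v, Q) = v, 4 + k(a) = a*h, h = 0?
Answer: -60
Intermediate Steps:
k(a) = -4 (k(a) = -4 + a*0 = -4 + 0 = -4)
k(-1)*q(15, 14) = -4*15 = -60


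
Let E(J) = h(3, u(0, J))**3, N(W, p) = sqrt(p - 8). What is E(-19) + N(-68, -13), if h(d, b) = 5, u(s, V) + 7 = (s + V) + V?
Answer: 125 + I*sqrt(21) ≈ 125.0 + 4.5826*I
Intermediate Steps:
u(s, V) = -7 + s + 2*V (u(s, V) = -7 + ((s + V) + V) = -7 + ((V + s) + V) = -7 + (s + 2*V) = -7 + s + 2*V)
N(W, p) = sqrt(-8 + p)
E(J) = 125 (E(J) = 5**3 = 125)
E(-19) + N(-68, -13) = 125 + sqrt(-8 - 13) = 125 + sqrt(-21) = 125 + I*sqrt(21)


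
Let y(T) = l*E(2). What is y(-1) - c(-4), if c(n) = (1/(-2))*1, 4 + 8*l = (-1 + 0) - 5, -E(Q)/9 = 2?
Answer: 23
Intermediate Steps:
E(Q) = -18 (E(Q) = -9*2 = -18)
l = -5/4 (l = -½ + ((-1 + 0) - 5)/8 = -½ + (-1 - 5)/8 = -½ + (⅛)*(-6) = -½ - ¾ = -5/4 ≈ -1.2500)
y(T) = 45/2 (y(T) = -5/4*(-18) = 45/2)
c(n) = -½ (c(n) = (1*(-½))*1 = -½*1 = -½)
y(-1) - c(-4) = 45/2 - 1*(-½) = 45/2 + ½ = 23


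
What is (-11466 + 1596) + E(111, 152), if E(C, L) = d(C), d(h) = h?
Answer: -9759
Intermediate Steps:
E(C, L) = C
(-11466 + 1596) + E(111, 152) = (-11466 + 1596) + 111 = -9870 + 111 = -9759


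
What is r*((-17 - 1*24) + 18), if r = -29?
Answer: 667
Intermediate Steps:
r*((-17 - 1*24) + 18) = -29*((-17 - 1*24) + 18) = -29*((-17 - 24) + 18) = -29*(-41 + 18) = -29*(-23) = 667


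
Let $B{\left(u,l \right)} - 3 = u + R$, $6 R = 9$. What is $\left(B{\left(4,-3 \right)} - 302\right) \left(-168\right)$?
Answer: $49308$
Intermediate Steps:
$R = \frac{3}{2}$ ($R = \frac{1}{6} \cdot 9 = \frac{3}{2} \approx 1.5$)
$B{\left(u,l \right)} = \frac{9}{2} + u$ ($B{\left(u,l \right)} = 3 + \left(u + \frac{3}{2}\right) = 3 + \left(\frac{3}{2} + u\right) = \frac{9}{2} + u$)
$\left(B{\left(4,-3 \right)} - 302\right) \left(-168\right) = \left(\left(\frac{9}{2} + 4\right) - 302\right) \left(-168\right) = \left(\frac{17}{2} - 302\right) \left(-168\right) = \left(- \frac{587}{2}\right) \left(-168\right) = 49308$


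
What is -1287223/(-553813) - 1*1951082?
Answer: -37259768567/19097 ≈ -1.9511e+6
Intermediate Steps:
-1287223/(-553813) - 1*1951082 = -1287223*(-1/553813) - 1951082 = 44387/19097 - 1951082 = -37259768567/19097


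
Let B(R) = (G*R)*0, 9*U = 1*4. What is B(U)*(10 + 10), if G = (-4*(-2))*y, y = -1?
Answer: 0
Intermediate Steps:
U = 4/9 (U = (1*4)/9 = (⅑)*4 = 4/9 ≈ 0.44444)
G = -8 (G = -4*(-2)*(-1) = 8*(-1) = -8)
B(R) = 0 (B(R) = -8*R*0 = 0)
B(U)*(10 + 10) = 0*(10 + 10) = 0*20 = 0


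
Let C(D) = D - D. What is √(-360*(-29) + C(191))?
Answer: 6*√290 ≈ 102.18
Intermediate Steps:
C(D) = 0
√(-360*(-29) + C(191)) = √(-360*(-29) + 0) = √(10440 + 0) = √10440 = 6*√290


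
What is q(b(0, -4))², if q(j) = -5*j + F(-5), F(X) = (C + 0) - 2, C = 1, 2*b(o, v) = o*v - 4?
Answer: 81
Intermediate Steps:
b(o, v) = -2 + o*v/2 (b(o, v) = (o*v - 4)/2 = (-4 + o*v)/2 = -2 + o*v/2)
F(X) = -1 (F(X) = (1 + 0) - 2 = 1 - 2 = -1)
q(j) = -1 - 5*j (q(j) = -5*j - 1 = -1 - 5*j)
q(b(0, -4))² = (-1 - 5*(-2 + (½)*0*(-4)))² = (-1 - 5*(-2 + 0))² = (-1 - 5*(-2))² = (-1 + 10)² = 9² = 81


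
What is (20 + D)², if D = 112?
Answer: 17424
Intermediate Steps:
(20 + D)² = (20 + 112)² = 132² = 17424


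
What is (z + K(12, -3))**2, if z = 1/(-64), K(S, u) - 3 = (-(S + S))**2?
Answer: 1373073025/4096 ≈ 3.3522e+5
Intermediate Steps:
K(S, u) = 3 + 4*S**2 (K(S, u) = 3 + (-(S + S))**2 = 3 + (-2*S)**2 = 3 + 4*S**2)
z = -1/64 ≈ -0.015625
(z + K(12, -3))**2 = (-1/64 + (3 + 4*12**2))**2 = (-1/64 + (3 + 4*144))**2 = (-1/64 + (3 + 576))**2 = (-1/64 + 579)**2 = (37055/64)**2 = 1373073025/4096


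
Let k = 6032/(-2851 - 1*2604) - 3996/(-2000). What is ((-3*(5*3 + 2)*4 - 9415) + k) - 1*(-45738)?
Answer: 19703401209/545500 ≈ 36120.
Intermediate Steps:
k = 486709/545500 (k = 6032/(-2851 - 2604) - 3996*(-1/2000) = 6032/(-5455) + 999/500 = 6032*(-1/5455) + 999/500 = -6032/5455 + 999/500 = 486709/545500 ≈ 0.89223)
((-3*(5*3 + 2)*4 - 9415) + k) - 1*(-45738) = ((-3*(5*3 + 2)*4 - 9415) + 486709/545500) - 1*(-45738) = ((-3*(15 + 2)*4 - 9415) + 486709/545500) + 45738 = ((-3*17*4 - 9415) + 486709/545500) + 45738 = ((-51*4 - 9415) + 486709/545500) + 45738 = ((-204 - 9415) + 486709/545500) + 45738 = (-9619 + 486709/545500) + 45738 = -5246677791/545500 + 45738 = 19703401209/545500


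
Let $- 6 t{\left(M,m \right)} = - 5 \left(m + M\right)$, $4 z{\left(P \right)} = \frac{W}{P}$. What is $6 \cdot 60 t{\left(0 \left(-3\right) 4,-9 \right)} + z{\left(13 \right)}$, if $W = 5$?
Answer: $- \frac{140395}{52} \approx -2699.9$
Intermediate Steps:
$z{\left(P \right)} = \frac{5}{4 P}$ ($z{\left(P \right)} = \frac{5 \frac{1}{P}}{4} = \frac{5}{4 P}$)
$t{\left(M,m \right)} = \frac{5 M}{6} + \frac{5 m}{6}$ ($t{\left(M,m \right)} = - \frac{\left(-5\right) \left(m + M\right)}{6} = - \frac{\left(-5\right) \left(M + m\right)}{6} = - \frac{- 5 M - 5 m}{6} = \frac{5 M}{6} + \frac{5 m}{6}$)
$6 \cdot 60 t{\left(0 \left(-3\right) 4,-9 \right)} + z{\left(13 \right)} = 6 \cdot 60 \left(\frac{5 \cdot 0 \left(-3\right) 4}{6} + \frac{5}{6} \left(-9\right)\right) + \frac{5}{4 \cdot 13} = 360 \left(\frac{5 \cdot 0 \cdot 4}{6} - \frac{15}{2}\right) + \frac{5}{4} \cdot \frac{1}{13} = 360 \left(\frac{5}{6} \cdot 0 - \frac{15}{2}\right) + \frac{5}{52} = 360 \left(0 - \frac{15}{2}\right) + \frac{5}{52} = 360 \left(- \frac{15}{2}\right) + \frac{5}{52} = -2700 + \frac{5}{52} = - \frac{140395}{52}$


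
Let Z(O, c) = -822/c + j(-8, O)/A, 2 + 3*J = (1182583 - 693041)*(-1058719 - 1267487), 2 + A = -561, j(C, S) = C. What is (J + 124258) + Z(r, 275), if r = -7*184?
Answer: -176310864903927758/464475 ≈ -3.7959e+11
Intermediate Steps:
r = -1288
A = -563 (A = -2 - 561 = -563)
J = -1138775537654/3 (J = -2/3 + ((1182583 - 693041)*(-1058719 - 1267487))/3 = -2/3 + (489542*(-2326206))/3 = -2/3 + (1/3)*(-1138775537652) = -2/3 - 379591845884 = -1138775537654/3 ≈ -3.7959e+11)
Z(O, c) = 8/563 - 822/c (Z(O, c) = -822/c - 8/(-563) = -822/c - 8*(-1/563) = -822/c + 8/563 = 8/563 - 822/c)
(J + 124258) + Z(r, 275) = (-1138775537654/3 + 124258) + (8/563 - 822/275) = -1138775164880/3 + (8/563 - 822*1/275) = -1138775164880/3 + (8/563 - 822/275) = -1138775164880/3 - 460586/154825 = -176310864903927758/464475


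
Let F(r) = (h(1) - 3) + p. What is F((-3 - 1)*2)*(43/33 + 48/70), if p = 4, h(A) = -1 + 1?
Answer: 2297/1155 ≈ 1.9887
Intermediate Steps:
h(A) = 0
F(r) = 1 (F(r) = (0 - 3) + 4 = -3 + 4 = 1)
F((-3 - 1)*2)*(43/33 + 48/70) = 1*(43/33 + 48/70) = 1*(43*(1/33) + 48*(1/70)) = 1*(43/33 + 24/35) = 1*(2297/1155) = 2297/1155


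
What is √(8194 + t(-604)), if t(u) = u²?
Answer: √373010 ≈ 610.75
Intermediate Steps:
√(8194 + t(-604)) = √(8194 + (-604)²) = √(8194 + 364816) = √373010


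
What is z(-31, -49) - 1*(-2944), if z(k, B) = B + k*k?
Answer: 3856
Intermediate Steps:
z(k, B) = B + k²
z(-31, -49) - 1*(-2944) = (-49 + (-31)²) - 1*(-2944) = (-49 + 961) + 2944 = 912 + 2944 = 3856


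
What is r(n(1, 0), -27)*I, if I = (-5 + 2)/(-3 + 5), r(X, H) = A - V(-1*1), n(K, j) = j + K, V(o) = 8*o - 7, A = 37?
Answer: -78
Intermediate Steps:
V(o) = -7 + 8*o
n(K, j) = K + j
r(X, H) = 52 (r(X, H) = 37 - (-7 + 8*(-1*1)) = 37 - (-7 + 8*(-1)) = 37 - (-7 - 8) = 37 - 1*(-15) = 37 + 15 = 52)
I = -3/2 ≈ -1.5000
r(n(1, 0), -27)*I = 52*(-3/2) = -78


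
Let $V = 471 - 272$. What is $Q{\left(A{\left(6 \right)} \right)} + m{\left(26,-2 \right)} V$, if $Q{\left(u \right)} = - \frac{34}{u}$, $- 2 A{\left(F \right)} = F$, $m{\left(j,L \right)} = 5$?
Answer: $\frac{3019}{3} \approx 1006.3$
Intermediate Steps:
$A{\left(F \right)} = - \frac{F}{2}$
$V = 199$
$Q{\left(A{\left(6 \right)} \right)} + m{\left(26,-2 \right)} V = - \frac{34}{\left(- \frac{1}{2}\right) 6} + 5 \cdot 199 = - \frac{34}{-3} + 995 = \left(-34\right) \left(- \frac{1}{3}\right) + 995 = \frac{34}{3} + 995 = \frac{3019}{3}$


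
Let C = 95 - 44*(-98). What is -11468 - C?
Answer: -15875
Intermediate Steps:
C = 4407 (C = 95 + 4312 = 4407)
-11468 - C = -11468 - 1*4407 = -11468 - 4407 = -15875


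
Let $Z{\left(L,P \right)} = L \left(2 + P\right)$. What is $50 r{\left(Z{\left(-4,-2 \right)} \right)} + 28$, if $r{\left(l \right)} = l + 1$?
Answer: $78$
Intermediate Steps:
$r{\left(l \right)} = 1 + l$
$50 r{\left(Z{\left(-4,-2 \right)} \right)} + 28 = 50 \left(1 - 4 \left(2 - 2\right)\right) + 28 = 50 \left(1 - 0\right) + 28 = 50 \left(1 + 0\right) + 28 = 50 \cdot 1 + 28 = 50 + 28 = 78$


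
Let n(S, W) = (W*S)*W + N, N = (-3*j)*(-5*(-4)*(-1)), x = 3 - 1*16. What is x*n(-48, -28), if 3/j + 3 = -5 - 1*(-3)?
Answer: 489684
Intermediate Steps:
x = -13 (x = 3 - 16 = -13)
j = -⅗ (j = 3/(-3 + (-5 - 1*(-3))) = 3/(-3 + (-5 + 3)) = 3/(-3 - 2) = 3/(-5) = 3*(-⅕) = -⅗ ≈ -0.60000)
N = -36 (N = (-3*(-⅗))*(-5*(-4)*(-1)) = 9*(20*(-1))/5 = (9/5)*(-20) = -36)
n(S, W) = -36 + S*W² (n(S, W) = (W*S)*W - 36 = (S*W)*W - 36 = S*W² - 36 = -36 + S*W²)
x*n(-48, -28) = -13*(-36 - 48*(-28)²) = -13*(-36 - 48*784) = -13*(-36 - 37632) = -13*(-37668) = 489684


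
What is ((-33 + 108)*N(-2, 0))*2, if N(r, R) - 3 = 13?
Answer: 2400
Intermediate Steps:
N(r, R) = 16 (N(r, R) = 3 + 13 = 16)
((-33 + 108)*N(-2, 0))*2 = ((-33 + 108)*16)*2 = (75*16)*2 = 1200*2 = 2400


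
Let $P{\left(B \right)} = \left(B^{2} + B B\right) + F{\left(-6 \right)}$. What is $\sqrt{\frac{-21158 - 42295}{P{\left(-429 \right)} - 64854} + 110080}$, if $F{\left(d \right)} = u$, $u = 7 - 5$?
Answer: $\frac{\sqrt{10121664252778810}}{303230} \approx 331.78$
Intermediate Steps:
$u = 2$
$F{\left(d \right)} = 2$
$P{\left(B \right)} = 2 + 2 B^{2}$ ($P{\left(B \right)} = \left(B^{2} + B B\right) + 2 = \left(B^{2} + B^{2}\right) + 2 = 2 B^{2} + 2 = 2 + 2 B^{2}$)
$\sqrt{\frac{-21158 - 42295}{P{\left(-429 \right)} - 64854} + 110080} = \sqrt{\frac{-21158 - 42295}{\left(2 + 2 \left(-429\right)^{2}\right) - 64854} + 110080} = \sqrt{- \frac{63453}{\left(2 + 2 \cdot 184041\right) - 64854} + 110080} = \sqrt{- \frac{63453}{\left(2 + 368082\right) - 64854} + 110080} = \sqrt{- \frac{63453}{368084 - 64854} + 110080} = \sqrt{- \frac{63453}{303230} + 110080} = \sqrt{\frac{33379494947}{303230}} = \frac{\sqrt{10121664252778810}}{303230}$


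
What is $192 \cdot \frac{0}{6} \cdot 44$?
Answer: $0$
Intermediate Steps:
$192 \cdot \frac{0}{6} \cdot 44 = 192 \cdot 0 \cdot \frac{1}{6} \cdot 44 = 192 \cdot 0 \cdot 44 = 0 \cdot 44 = 0$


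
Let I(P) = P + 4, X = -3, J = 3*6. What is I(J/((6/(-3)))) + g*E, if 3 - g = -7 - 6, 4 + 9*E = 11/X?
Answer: -503/27 ≈ -18.630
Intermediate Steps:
J = 18
E = -23/27 (E = -4/9 + (11/(-3))/9 = -4/9 + (11*(-1/3))/9 = -4/9 + (1/9)*(-11/3) = -4/9 - 11/27 = -23/27 ≈ -0.85185)
I(P) = 4 + P
g = 16 (g = 3 - (-7 - 6) = 3 - 1*(-13) = 3 + 13 = 16)
I(J/((6/(-3)))) + g*E = (4 + 18/((6/(-3)))) + 16*(-23/27) = (4 + 18/((6*(-1/3)))) - 368/27 = (4 + 18/(-2)) - 368/27 = (4 + 18*(-1/2)) - 368/27 = (4 - 9) - 368/27 = -5 - 368/27 = -503/27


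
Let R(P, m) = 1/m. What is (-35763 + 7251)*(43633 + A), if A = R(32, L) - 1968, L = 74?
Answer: -43954256016/37 ≈ -1.1880e+9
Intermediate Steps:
A = -145631/74 (A = 1/74 - 1968 = -145631/74 ≈ -1968.0)
(-35763 + 7251)*(43633 + A) = (-35763 + 7251)*(43633 - 145631/74) = -28512*3083211/74 = -43954256016/37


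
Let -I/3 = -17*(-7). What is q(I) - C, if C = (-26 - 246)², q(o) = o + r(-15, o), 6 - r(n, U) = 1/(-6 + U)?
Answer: -26983604/363 ≈ -74335.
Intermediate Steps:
I = -357 (I = -(-51)*(-7) = -3*119 = -357)
r(n, U) = 6 - 1/(-6 + U)
q(o) = o + (-37 + 6*o)/(-6 + o)
C = 73984 (C = (-272)² = 73984)
q(I) - C = (-37 + (-357)²)/(-6 - 357) - 1*73984 = (-37 + 127449)/(-363) - 73984 = -1/363*127412 - 73984 = -127412/363 - 73984 = -26983604/363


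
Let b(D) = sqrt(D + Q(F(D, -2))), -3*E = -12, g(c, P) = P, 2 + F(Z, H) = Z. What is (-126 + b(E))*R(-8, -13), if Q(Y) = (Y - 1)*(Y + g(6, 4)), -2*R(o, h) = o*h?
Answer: 6552 - 52*sqrt(10) ≈ 6387.6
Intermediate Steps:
F(Z, H) = -2 + Z
R(o, h) = -h*o/2 (R(o, h) = -o*h/2 = -h*o/2)
Q(Y) = (-1 + Y)*(4 + Y) (Q(Y) = (Y - 1)*(Y + 4) = (-1 + Y)*(4 + Y))
E = 4 (E = -1/3*(-12) = 4)
b(D) = sqrt(-10 + (-2 + D)**2 + 4*D) (b(D) = sqrt(D + (-4 + (-2 + D)**2 + 3*(-2 + D))) = sqrt(D + (-4 + (-2 + D)**2 + (-6 + 3*D))) = sqrt(D + (-10 + (-2 + D)**2 + 3*D)) = sqrt(-10 + (-2 + D)**2 + 4*D))
(-126 + b(E))*R(-8, -13) = (-126 + sqrt(-6 + 4**2))*(-1/2*(-13)*(-8)) = (-126 + sqrt(-6 + 16))*(-52) = (-126 + sqrt(10))*(-52) = 6552 - 52*sqrt(10)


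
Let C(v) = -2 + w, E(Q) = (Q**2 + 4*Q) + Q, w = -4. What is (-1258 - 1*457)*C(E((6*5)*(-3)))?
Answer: 10290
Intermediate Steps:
E(Q) = Q**2 + 5*Q
C(v) = -6 (C(v) = -2 - 4 = -6)
(-1258 - 1*457)*C(E((6*5)*(-3))) = (-1258 - 1*457)*(-6) = (-1258 - 457)*(-6) = -1715*(-6) = 10290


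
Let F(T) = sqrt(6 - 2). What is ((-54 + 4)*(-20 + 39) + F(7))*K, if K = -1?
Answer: 948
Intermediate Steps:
F(T) = 2 (F(T) = sqrt(4) = 2)
((-54 + 4)*(-20 + 39) + F(7))*K = ((-54 + 4)*(-20 + 39) + 2)*(-1) = (-50*19 + 2)*(-1) = (-950 + 2)*(-1) = -948*(-1) = 948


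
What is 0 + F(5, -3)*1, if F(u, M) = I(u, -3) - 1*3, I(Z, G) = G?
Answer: -6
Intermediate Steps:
F(u, M) = -6 (F(u, M) = -3 - 1*3 = -3 - 3 = -6)
0 + F(5, -3)*1 = 0 - 6*1 = 0 - 6 = -6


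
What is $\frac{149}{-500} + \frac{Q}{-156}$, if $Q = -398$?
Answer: $\frac{43939}{19500} \approx 2.2533$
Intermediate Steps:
$\frac{149}{-500} + \frac{Q}{-156} = \frac{149}{-500} - \frac{398}{-156} = 149 \left(- \frac{1}{500}\right) - - \frac{199}{78} = - \frac{149}{500} + \frac{199}{78} = \frac{43939}{19500}$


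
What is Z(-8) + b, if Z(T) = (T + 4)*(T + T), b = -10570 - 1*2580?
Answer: -13086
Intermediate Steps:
b = -13150 (b = -10570 - 2580 = -13150)
Z(T) = 2*T*(4 + T) (Z(T) = (4 + T)*(2*T) = 2*T*(4 + T))
Z(-8) + b = 2*(-8)*(4 - 8) - 13150 = 2*(-8)*(-4) - 13150 = 64 - 13150 = -13086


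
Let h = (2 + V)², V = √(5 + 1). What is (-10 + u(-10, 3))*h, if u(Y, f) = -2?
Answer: -120 - 48*√6 ≈ -237.58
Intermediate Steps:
V = √6 ≈ 2.4495
h = (2 + √6)² ≈ 19.798
(-10 + u(-10, 3))*h = (-10 - 2)*(2 + √6)² = -12*(2 + √6)²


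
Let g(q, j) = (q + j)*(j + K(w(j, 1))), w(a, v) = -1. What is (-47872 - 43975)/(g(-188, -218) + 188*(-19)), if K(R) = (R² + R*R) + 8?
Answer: -91847/80876 ≈ -1.1357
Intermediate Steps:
K(R) = 8 + 2*R² (K(R) = (R² + R²) + 8 = 2*R² + 8 = 8 + 2*R²)
g(q, j) = (10 + j)*(j + q) (g(q, j) = (q + j)*(j + (8 + 2*(-1)²)) = (j + q)*(j + (8 + 2*1)) = (j + q)*(j + (8 + 2)) = (j + q)*(j + 10) = (j + q)*(10 + j) = (10 + j)*(j + q))
(-47872 - 43975)/(g(-188, -218) + 188*(-19)) = (-47872 - 43975)/(((-218)² + 10*(-218) + 10*(-188) - 218*(-188)) + 188*(-19)) = -91847/((47524 - 2180 - 1880 + 40984) - 3572) = -91847/(84448 - 3572) = -91847/80876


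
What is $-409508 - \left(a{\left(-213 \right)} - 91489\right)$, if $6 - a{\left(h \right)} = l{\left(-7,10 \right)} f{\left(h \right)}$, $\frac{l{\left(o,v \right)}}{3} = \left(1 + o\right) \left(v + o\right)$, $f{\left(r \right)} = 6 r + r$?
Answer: $-237511$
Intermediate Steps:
$f{\left(r \right)} = 7 r$
$l{\left(o,v \right)} = 3 \left(1 + o\right) \left(o + v\right)$ ($l{\left(o,v \right)} = 3 \left(1 + o\right) \left(v + o\right) = 3 \left(1 + o\right) \left(o + v\right)$)
$a{\left(h \right)} = 6 + 378 h$ ($a{\left(h \right)} = 6 - \left(3 \left(-7\right) + 3 \cdot 10 + 3 \left(-7\right)^{2} + 3 \left(-7\right) 10\right) 7 h = 6 - \left(-21 + 30 + 3 \cdot 49 - 210\right) 7 h = 6 - \left(-21 + 30 + 147 - 210\right) 7 h = 6 - - 54 \cdot 7 h = 6 - - 378 h = 6 + 378 h$)
$-409508 - \left(a{\left(-213 \right)} - 91489\right) = -409508 - \left(\left(6 + 378 \left(-213\right)\right) - 91489\right) = -409508 - \left(\left(6 - 80514\right) - 91489\right) = -409508 - \left(-80508 - 91489\right) = -409508 - -171997 = -409508 + 171997 = -237511$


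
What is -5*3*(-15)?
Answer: 225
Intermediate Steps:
-5*3*(-15) = -15*(-15) = 225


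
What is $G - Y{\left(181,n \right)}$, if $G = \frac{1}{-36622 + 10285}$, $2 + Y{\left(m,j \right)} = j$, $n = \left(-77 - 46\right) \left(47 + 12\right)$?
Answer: $\frac{191180282}{26337} \approx 7259.0$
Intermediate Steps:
$n = -7257$ ($n = \left(-123\right) 59 = -7257$)
$Y{\left(m,j \right)} = -2 + j$
$G = - \frac{1}{26337}$ ($G = \frac{1}{-26337} = - \frac{1}{26337} \approx -3.7969 \cdot 10^{-5}$)
$G - Y{\left(181,n \right)} = - \frac{1}{26337} - \left(-2 - 7257\right) = - \frac{1}{26337} - -7259 = - \frac{1}{26337} + 7259 = \frac{191180282}{26337}$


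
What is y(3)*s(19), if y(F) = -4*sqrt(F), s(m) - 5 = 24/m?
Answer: -476*sqrt(3)/19 ≈ -43.392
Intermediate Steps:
s(m) = 5 + 24/m
y(3)*s(19) = (-4*sqrt(3))*(5 + 24/19) = -4*sqrt(3)*(119/19) = -476*sqrt(3)/19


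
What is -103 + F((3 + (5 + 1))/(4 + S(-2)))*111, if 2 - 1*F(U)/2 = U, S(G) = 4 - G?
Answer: 706/5 ≈ 141.20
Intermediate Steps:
F(U) = 4 - 2*U
-103 + F((3 + (5 + 1))/(4 + S(-2)))*111 = -103 + (4 - 2*(3 + (5 + 1))/(4 + (4 - 1*(-2))))*111 = -103 + (4 - 2*(3 + 6)/(4 + (4 + 2)))*111 = -103 + (4 - 18/(4 + 6))*111 = -103 + (4 - 18/10)*111 = -103 + (4 - 2*9/10)*111 = -103 + (4 - 9/5)*111 = -103 + (11/5)*111 = -103 + 1221/5 = 706/5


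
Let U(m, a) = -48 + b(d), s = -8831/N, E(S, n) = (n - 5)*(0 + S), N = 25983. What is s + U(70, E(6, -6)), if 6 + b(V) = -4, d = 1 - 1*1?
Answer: -1515845/25983 ≈ -58.340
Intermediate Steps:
d = 0 (d = 1 - 1 = 0)
b(V) = -10 (b(V) = -6 - 4 = -10)
E(S, n) = S*(-5 + n) (E(S, n) = (-5 + n)*S = S*(-5 + n))
s = -8831/25983 ≈ -0.33988
U(m, a) = -58 (U(m, a) = -48 - 10 = -58)
s + U(70, E(6, -6)) = -8831/25983 - 58 = -1515845/25983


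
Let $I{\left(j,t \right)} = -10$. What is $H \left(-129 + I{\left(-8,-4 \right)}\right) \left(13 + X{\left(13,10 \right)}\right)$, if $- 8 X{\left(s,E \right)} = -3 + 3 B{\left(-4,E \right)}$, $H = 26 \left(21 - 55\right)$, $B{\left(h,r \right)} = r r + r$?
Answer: $- \frac{6850337}{2} \approx -3.4252 \cdot 10^{6}$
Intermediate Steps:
$B{\left(h,r \right)} = r + r^{2}$ ($B{\left(h,r \right)} = r^{2} + r = r + r^{2}$)
$H = -884$ ($H = 26 \left(-34\right) = -884$)
$X{\left(s,E \right)} = \frac{3}{8} - \frac{3 E \left(1 + E\right)}{8}$ ($X{\left(s,E \right)} = - \frac{-3 + 3 E \left(1 + E\right)}{8} = \frac{3}{8} - \frac{3 E \left(1 + E\right)}{8}$)
$H \left(-129 + I{\left(-8,-4 \right)}\right) \left(13 + X{\left(13,10 \right)}\right) = - 884 \left(-129 - 10\right) \left(13 + \left(\frac{3}{8} - \frac{15 \left(1 + 10\right)}{4}\right)\right) = - 884 \left(- 139 \left(13 + \left(\frac{3}{8} - \frac{15}{4} \cdot 11\right)\right)\right) = - 884 \left(- 139 \left(13 + \left(\frac{3}{8} - \frac{165}{4}\right)\right)\right) = - 884 \left(- 139 \left(13 - \frac{327}{8}\right)\right) = - 884 \left(\left(-139\right) \left(- \frac{223}{8}\right)\right) = \left(-884\right) \frac{30997}{8} = - \frac{6850337}{2}$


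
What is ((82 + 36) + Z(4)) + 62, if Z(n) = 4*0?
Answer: 180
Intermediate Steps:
Z(n) = 0
((82 + 36) + Z(4)) + 62 = ((82 + 36) + 0) + 62 = (118 + 0) + 62 = 118 + 62 = 180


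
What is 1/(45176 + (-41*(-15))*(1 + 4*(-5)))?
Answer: 1/33491 ≈ 2.9859e-5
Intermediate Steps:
1/(45176 + (-41*(-15))*(1 + 4*(-5))) = 1/(45176 + 615*(1 - 20)) = 1/(45176 + 615*(-19)) = 1/(45176 - 11685) = 1/33491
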